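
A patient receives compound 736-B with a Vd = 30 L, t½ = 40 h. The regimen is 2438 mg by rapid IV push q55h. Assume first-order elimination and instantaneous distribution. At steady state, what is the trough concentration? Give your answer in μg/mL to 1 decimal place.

Over one 55-h interval, 55/40 ≈ 1.375 half-lives elapse, leaving f ≈ 0.3856 of each dose.
Single-dose peak C₀ = D/Vd = 2438/30 ≈ 81.267 μg/mL.
Steady-state trough Cmin,ss = C₀·f/(1−f) ≈ 81.267 × 0.3856/0.6144 ≈ 51.004 μg/mL.

51.0 μg/mL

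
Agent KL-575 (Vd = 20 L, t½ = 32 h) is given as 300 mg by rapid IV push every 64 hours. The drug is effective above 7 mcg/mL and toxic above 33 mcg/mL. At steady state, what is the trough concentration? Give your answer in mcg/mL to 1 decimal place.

5.0 mcg/mL

τ = 64 h = 2 half-lives, so f = (1/2)^2 = 0.25.
At steady state, R = 1/(1 − 0.25) = 4/3.
Single-dose peak C₀ = D/Vd = 300/20 = 15 mcg/mL.
Steady-state peak Cmax,ss = C₀·R = 15 × 4/3 ≈ 20.000 mcg/mL.
Steady-state trough Cmin,ss = Cmax,ss·f ≈ 20.000 × 0.25 ≈ 5.000 mcg/mL.
Trough 5.0 mcg/mL vs MEC 7 mcg/mL: subtherapeutic.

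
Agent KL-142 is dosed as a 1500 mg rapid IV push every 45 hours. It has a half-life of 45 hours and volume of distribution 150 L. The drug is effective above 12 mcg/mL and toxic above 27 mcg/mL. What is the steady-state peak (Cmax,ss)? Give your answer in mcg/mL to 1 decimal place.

20.0 mcg/mL

τ = 45 h = 1 half-life, so f = (1/2)^1 = 0.5.
At steady state, R = 1/(1 − 0.5) = 2/1.
Single-dose peak C₀ = D/Vd = 1500/150 = 10 mcg/mL.
Steady-state peak Cmax,ss = C₀·R = 10 × 2/1 ≈ 20.000 mcg/mL.
Peak 20.0 mcg/mL vs MTC 27 mcg/mL: below toxic threshold.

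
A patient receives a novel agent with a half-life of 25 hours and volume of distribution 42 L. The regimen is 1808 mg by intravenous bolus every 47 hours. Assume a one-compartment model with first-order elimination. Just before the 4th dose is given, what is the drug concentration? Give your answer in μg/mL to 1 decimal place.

f = (1/2)^(τ/t½) = (1/2)^(47/25) ≈ 0.2717.
C₀ = D/Vd = 1808/42 ≈ 43.048 μg/mL.
Before the 4th dose, 3 doses have been given. Superposition: Cmin = C₀·(f + f² + … + f^3).
≈ 43.048 × (0.2717 + 0.0738 + 0.0201) ≈ 43.048 × 0.3656 ≈ 15.738 μg/mL.

15.7 μg/mL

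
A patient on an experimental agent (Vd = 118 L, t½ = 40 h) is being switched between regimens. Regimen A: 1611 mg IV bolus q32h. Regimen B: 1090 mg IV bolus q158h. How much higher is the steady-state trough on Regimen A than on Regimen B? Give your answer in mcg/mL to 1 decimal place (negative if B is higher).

17.8 mcg/mL

Regimen A: f = (1/2)^(32/40) ≈ 0.5743; Cmin,ss = (1611/118)·f/(1−f) ≈ 18.418 mcg/mL.
Regimen B: f = (1/2)^(158/40) ≈ 0.0647; Cmin,ss = (1090/118)·f/(1−f) ≈ 0.639 mcg/mL.
Difference ≈ 18.418 − 0.639 ≈ 17.779 mcg/mL.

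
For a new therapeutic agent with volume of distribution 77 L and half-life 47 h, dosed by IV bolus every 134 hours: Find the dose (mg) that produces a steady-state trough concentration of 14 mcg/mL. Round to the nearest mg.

τ/t½ = 134/47 ≈ 2.8511, so f = (1/2)^(134/47) ≈ 0.138594.
Cmin,ss = (D/Vd)·f/(1−f), so D = Cmin,ss·Vd·(1−f)/f.
D = 14 × 77 × (1−f)/f ≈ 14 × 77 × 6.21532 ≈ 6700.11 mg.

6700 mg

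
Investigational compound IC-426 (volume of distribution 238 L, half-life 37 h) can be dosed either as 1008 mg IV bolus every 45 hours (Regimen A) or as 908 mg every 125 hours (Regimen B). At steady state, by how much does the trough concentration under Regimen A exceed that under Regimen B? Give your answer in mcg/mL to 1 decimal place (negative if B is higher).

Regimen A: f = (1/2)^(45/37) ≈ 0.4304; Cmin,ss = (1008/238)·f/(1−f) ≈ 3.200 mcg/mL.
Regimen B: f = (1/2)^(125/37) ≈ 0.0962; Cmin,ss = (908/238)·f/(1−f) ≈ 0.406 mcg/mL.
Difference ≈ 3.200 − 0.406 ≈ 2.794 mcg/mL.

2.8 mcg/mL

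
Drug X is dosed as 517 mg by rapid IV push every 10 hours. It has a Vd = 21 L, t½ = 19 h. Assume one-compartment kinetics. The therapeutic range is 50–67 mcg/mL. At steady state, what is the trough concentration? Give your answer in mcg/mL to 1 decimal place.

55.9 mcg/mL

k = ln2/t½ = ln2/19 ≈ 0.036481 h⁻¹; fraction remaining f = e^(−kτ) = e^(−0.036481×10) ≈ 0.6943.
Accumulation ratio R = 1/(1 − f) ≈ 1/0.3057 ≈ 3.2712.
Single-dose peak C₀ = D/Vd = 517/21 ≈ 24.619 mcg/mL.
Cmax,ss = C₀/(1 − f) ≈ 24.619/0.3057 ≈ 80.533 mcg/mL.
Steady-state trough Cmin,ss = Cmax,ss·f ≈ 80.533 × 0.6943 ≈ 55.914 mcg/mL.
Trough 55.9 mcg/mL vs MEC 50 mcg/mL: adequate.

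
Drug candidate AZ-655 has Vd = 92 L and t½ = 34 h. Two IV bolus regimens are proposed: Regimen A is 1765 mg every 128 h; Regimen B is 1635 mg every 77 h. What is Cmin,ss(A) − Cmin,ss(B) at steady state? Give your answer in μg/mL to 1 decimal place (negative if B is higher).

Regimen A: f = (1/2)^(128/34) ≈ 0.0736; Cmin,ss = (1765/92)·f/(1−f) ≈ 1.524 μg/mL.
Regimen B: f = (1/2)^(77/34) ≈ 0.2081; Cmin,ss = (1635/92)·f/(1−f) ≈ 4.670 μg/mL.
Difference ≈ 1.524 − 4.670 ≈ -3.146 μg/mL.

-3.1 μg/mL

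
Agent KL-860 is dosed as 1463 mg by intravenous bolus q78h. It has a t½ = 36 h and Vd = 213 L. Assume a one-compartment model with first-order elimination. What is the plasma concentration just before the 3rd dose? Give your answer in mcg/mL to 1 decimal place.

f = (1/2)^(τ/t½) = (1/2)^(78/36) ≈ 0.2227.
C₀ = D/Vd = 1463/213 ≈ 6.869 mcg/mL.
Before the 3rd dose, 2 doses have been given. Superposition: Cmin = C₀·(f + f²).
≈ 6.869 × (0.2227 + 0.0496) ≈ 6.869 × 0.2723 ≈ 1.870 mcg/mL.

1.9 mcg/mL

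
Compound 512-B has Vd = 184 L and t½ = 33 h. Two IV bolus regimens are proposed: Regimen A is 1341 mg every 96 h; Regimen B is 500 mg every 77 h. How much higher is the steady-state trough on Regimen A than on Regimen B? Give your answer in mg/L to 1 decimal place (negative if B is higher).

0.4 mg/L

Regimen A: f = (1/2)^(96/33) ≈ 0.1331; Cmin,ss = (1341/184)·f/(1−f) ≈ 1.119 mg/L.
Regimen B: f = (1/2)^(77/33) ≈ 0.1984; Cmin,ss = (500/184)·f/(1−f) ≈ 0.673 mg/L.
Difference ≈ 1.119 − 0.673 ≈ 0.446 mg/L.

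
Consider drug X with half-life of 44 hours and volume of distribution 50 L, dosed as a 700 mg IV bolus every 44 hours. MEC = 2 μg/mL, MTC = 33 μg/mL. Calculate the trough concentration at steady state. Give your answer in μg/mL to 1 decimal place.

τ = 44 h = 1 half-life, so f = (1/2)^1 = 0.5.
At steady state, R = 1/(1 − 0.5) = 2/1.
Single-dose peak C₀ = D/Vd = 700/50 = 14 μg/mL.
Steady-state peak Cmax,ss = C₀·R = 14 × 2/1 ≈ 28.000 μg/mL.
Steady-state trough Cmin,ss = Cmax,ss·f ≈ 28.000 × 0.5 ≈ 14.000 μg/mL.
Trough 14.0 μg/mL vs MEC 2 μg/mL: adequate.

14.0 μg/mL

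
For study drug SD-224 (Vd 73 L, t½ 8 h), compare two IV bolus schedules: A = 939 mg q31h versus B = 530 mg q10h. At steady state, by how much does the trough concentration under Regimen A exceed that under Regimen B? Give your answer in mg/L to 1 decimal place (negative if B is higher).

-4.3 mg/L

Regimen A: f = (1/2)^(31/8) ≈ 0.0682; Cmin,ss = (939/73)·f/(1−f) ≈ 0.941 mg/L.
Regimen B: f = (1/2)^(10/8) ≈ 0.4204; Cmin,ss = (530/73)·f/(1−f) ≈ 5.266 mg/L.
Difference ≈ 0.941 − 5.266 ≈ -4.325 mg/L.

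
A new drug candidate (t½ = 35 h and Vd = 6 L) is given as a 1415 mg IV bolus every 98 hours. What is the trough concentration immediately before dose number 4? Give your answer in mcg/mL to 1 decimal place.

f = (1/2)^(τ/t½) = (1/2)^(98/35) ≈ 0.1436.
C₀ = D/Vd = 1415/6 ≈ 235.833 mcg/mL.
Before the 4th dose, 3 doses have been given. Superposition: Cmin = C₀·(f + f² + … + f^3).
≈ 235.833 × (0.1436 + 0.0206 + 0.0030) ≈ 235.833 × 0.1672 ≈ 39.431 mcg/mL.

39.4 mcg/mL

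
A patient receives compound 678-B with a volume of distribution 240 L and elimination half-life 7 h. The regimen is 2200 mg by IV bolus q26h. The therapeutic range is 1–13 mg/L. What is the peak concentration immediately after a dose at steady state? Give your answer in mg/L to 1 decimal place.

τ/t½ = 26/7 ≈ 3.7143, so fraction remaining f = (1/2)^(26/7) ≈ 0.0762.
Accumulation ratio R = 1/(1 − f) ≈ 1/0.9238 ≈ 1.0825.
Single-dose peak C₀ = D/Vd = 2200/240 ≈ 9.167 mg/L.
Steady-state peak Cmax,ss = C₀·R ≈ 9.167 × 1.0825 ≈ 9.923 mg/L.
Peak 9.9 mg/L vs MTC 13 mg/L: below toxic threshold.

9.9 mg/L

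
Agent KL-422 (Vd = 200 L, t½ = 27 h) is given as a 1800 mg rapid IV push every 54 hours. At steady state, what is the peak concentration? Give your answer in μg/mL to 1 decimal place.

τ = 54 h = 2 half-lives, so f = (1/2)^2 = 0.25.
At steady state, R = 1/(1 − 0.25) = 4/3.
Single-dose peak C₀ = D/Vd = 1800/200 = 9 μg/mL.
Steady-state peak Cmax,ss = C₀·R = 9 × 4/3 ≈ 12.000 μg/mL.

12.0 μg/mL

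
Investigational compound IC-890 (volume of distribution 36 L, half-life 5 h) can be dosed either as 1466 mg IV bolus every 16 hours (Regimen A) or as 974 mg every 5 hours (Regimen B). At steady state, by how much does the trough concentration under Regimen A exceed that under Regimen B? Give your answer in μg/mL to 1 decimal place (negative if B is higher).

-22.1 μg/mL

Regimen A: f = (1/2)^(16/5) ≈ 0.1088; Cmin,ss = (1466/36)·f/(1−f) ≈ 4.971 μg/mL.
Regimen B: f = (1/2)^(5/5) ≈ 0.5000; Cmin,ss = (974/36)·f/(1−f) ≈ 27.056 μg/mL.
Difference ≈ 4.971 − 27.056 ≈ -22.085 μg/mL.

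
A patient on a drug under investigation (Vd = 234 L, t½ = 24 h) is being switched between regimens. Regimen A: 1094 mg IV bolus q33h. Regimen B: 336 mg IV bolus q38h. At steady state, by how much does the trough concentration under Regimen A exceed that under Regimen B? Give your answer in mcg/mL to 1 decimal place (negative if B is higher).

2.2 mcg/mL

Regimen A: f = (1/2)^(33/24) ≈ 0.3856; Cmin,ss = (1094/234)·f/(1−f) ≈ 2.934 mcg/mL.
Regimen B: f = (1/2)^(38/24) ≈ 0.3337; Cmin,ss = (336/234)·f/(1−f) ≈ 0.719 mcg/mL.
Difference ≈ 2.934 − 0.719 ≈ 2.215 mcg/mL.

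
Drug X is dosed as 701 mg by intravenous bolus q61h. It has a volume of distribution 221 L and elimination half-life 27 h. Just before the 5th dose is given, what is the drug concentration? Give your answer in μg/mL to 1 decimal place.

0.8 μg/mL

f = (1/2)^(τ/t½) = (1/2)^(61/27) ≈ 0.2089.
C₀ = D/Vd = 701/221 ≈ 3.172 μg/mL.
Before the 5th dose, 4 doses have been given. Superposition: Cmin = C₀·(f + f² + … + f^4).
≈ 3.172 × (0.2089 + 0.0436 + 0.0091 + 0.0019) ≈ 3.172 × 0.2635 ≈ 0.836 μg/mL.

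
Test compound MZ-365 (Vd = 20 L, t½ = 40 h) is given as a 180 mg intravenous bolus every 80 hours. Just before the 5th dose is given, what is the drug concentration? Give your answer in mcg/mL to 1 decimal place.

f = (1/2)^(τ/t½) = (1/2)^(80/40) ≈ 0.2500.
C₀ = D/Vd = 180/20 ≈ 9.000 mcg/mL.
Before the 5th dose, 4 doses have been given. Superposition: Cmin = C₀·(f + f² + … + f^4).
≈ 9.000 × (0.2500 + 0.0625 + 0.0156 + 0.0039) ≈ 9.000 × 0.3320 ≈ 2.988 mcg/mL.

3.0 mcg/mL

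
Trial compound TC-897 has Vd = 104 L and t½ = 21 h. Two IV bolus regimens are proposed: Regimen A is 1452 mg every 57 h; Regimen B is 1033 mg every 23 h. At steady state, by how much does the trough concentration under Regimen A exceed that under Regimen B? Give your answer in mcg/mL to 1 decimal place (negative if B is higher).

Regimen A: f = (1/2)^(57/21) ≈ 0.1524; Cmin,ss = (1452/104)·f/(1−f) ≈ 2.510 mcg/mL.
Regimen B: f = (1/2)^(23/21) ≈ 0.4681; Cmin,ss = (1033/104)·f/(1−f) ≈ 8.741 mcg/mL.
Difference ≈ 2.510 − 8.741 ≈ -6.231 mcg/mL.

-6.2 mcg/mL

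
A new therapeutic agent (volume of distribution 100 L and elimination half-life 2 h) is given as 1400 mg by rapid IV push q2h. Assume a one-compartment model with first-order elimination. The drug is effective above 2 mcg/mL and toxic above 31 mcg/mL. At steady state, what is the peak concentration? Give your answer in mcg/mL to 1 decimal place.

28.0 mcg/mL

The dosing interval is 1 half-life, so f = 2^(−1) = 0.5.
Accumulation ratio R = 1/(1 − f) = 1/0.5 = 2/1.
Single-dose peak C₀ = D/Vd = 1400/100 = 14 mcg/mL.
Steady-state peak Cmax,ss = C₀·R = 14 × 2/1 ≈ 28.000 mcg/mL.
Peak 28.0 mcg/mL vs MTC 31 mcg/mL: below toxic threshold.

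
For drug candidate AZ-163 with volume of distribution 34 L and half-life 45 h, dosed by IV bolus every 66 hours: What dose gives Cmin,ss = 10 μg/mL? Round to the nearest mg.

τ/t½ = 66/45 ≈ 1.4667, so f = (1/2)^(66/45) ≈ 0.361817.
Cmin,ss = (D/Vd)·f/(1−f), so D = Cmin,ss·Vd·(1−f)/f.
D = 10 × 34 × (1−f)/f ≈ 10 × 34 × 1.76383 ≈ 599.70 mg.

600 mg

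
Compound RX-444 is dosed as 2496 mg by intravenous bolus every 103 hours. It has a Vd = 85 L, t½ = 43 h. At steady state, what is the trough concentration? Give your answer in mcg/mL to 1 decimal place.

k = ln2/t½ = ln2/43 ≈ 0.016120 h⁻¹; fraction remaining f = e^(−kτ) = e^(−0.016120×103) ≈ 0.1901.
At steady state, accumulation factor R = 1/(1 − e^(−kτ)) ≈ 1.2347.
Single-dose peak C₀ = D/Vd = 2496/85 ≈ 29.365 mcg/mL.
Steady-state peak Cmax,ss = C₀·R ≈ 29.365 × 1.2347 ≈ 36.257 mcg/mL.
Steady-state trough Cmin,ss = Cmax,ss·f ≈ 36.257 × 0.1901 ≈ 6.892 mcg/mL.

6.9 mcg/mL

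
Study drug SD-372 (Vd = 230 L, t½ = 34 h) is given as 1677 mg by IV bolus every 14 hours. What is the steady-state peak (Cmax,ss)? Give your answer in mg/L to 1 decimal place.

k = ln2/t½ = ln2/34 ≈ 0.020387 h⁻¹; fraction remaining f = e^(−kτ) = e^(−0.020387×14) ≈ 0.7517.
Accumulation ratio R = 1/(1 − f) ≈ 1/0.2483 ≈ 4.0274.
Each bolus raises the concentration by D/Vd = 1677/230 ≈ 7.291 mg/L.
Steady-state peak Cmax,ss = C₀·R ≈ 7.291 × 4.0274 ≈ 29.364 mg/L.

29.4 mg/L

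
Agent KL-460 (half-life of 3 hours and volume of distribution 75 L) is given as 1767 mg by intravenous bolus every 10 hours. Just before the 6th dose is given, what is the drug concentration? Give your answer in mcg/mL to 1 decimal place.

f = (1/2)^(τ/t½) = (1/2)^(10/3) ≈ 0.0992.
C₀ = D/Vd = 1767/75 ≈ 23.560 mcg/mL.
Before the 6th dose, 5 doses have been given. Superposition: Cmin = C₀·(f + f² + … + f^5).
≈ 23.560 × (0.0992 + 0.0098 + 0.0010 + 0.0001 + 0.0000) ≈ 23.560 × 0.1101 ≈ 2.594 mcg/mL.

2.6 mcg/mL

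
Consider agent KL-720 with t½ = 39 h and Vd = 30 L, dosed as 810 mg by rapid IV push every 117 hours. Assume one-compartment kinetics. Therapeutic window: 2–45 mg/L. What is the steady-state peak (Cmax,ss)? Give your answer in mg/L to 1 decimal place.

τ = 117 h = 3 half-lives, so f = (1/2)^3 = 0.125.
Accumulation ratio R = 1/(1 − f) = 1/0.875 = 8/7.
Single-dose peak C₀ = D/Vd = 810/30 = 27 mg/L.
Steady-state peak Cmax,ss = C₀·R = 27 × 8/7 ≈ 30.857 mg/L.
Peak 30.9 mg/L vs MTC 45 mg/L: below toxic threshold.

30.9 mg/L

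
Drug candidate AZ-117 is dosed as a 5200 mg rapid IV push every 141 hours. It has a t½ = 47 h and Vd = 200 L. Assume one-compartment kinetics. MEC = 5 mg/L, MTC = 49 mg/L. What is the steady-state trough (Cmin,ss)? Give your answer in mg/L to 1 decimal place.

3.7 mg/L

The dosing interval is 3 half-lives, so f = 2^(−3) = 0.125.
At steady state, R = 1/(1 − 0.125) = 8/7.
Single-dose peak C₀ = D/Vd = 5200/200 = 26 mg/L.
Steady-state peak Cmax,ss = C₀·R = 26 × 8/7 ≈ 29.714 mg/L.
Steady-state trough Cmin,ss = Cmax,ss·f ≈ 29.714 × 0.125 ≈ 3.714 mg/L.
Trough 3.7 mg/L vs MEC 5 mg/L: subtherapeutic.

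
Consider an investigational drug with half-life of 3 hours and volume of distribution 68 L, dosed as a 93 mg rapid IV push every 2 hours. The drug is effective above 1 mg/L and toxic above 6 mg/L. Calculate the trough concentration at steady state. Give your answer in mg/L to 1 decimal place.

k = ln2/t½ = ln2/3 ≈ 0.231049 h⁻¹; fraction remaining f = e^(−kτ) = e^(−0.231049×2) ≈ 0.6300.
Accumulation ratio R = 1/(1 − f) ≈ 1/0.3700 ≈ 2.7027.
Single-dose peak C₀ = D/Vd = 93/68 ≈ 1.368 mg/L.
Cmax,ss = C₀/(1 − f) ≈ 1.368/0.3700 ≈ 3.697 mg/L.
Steady-state trough Cmin,ss = Cmax,ss·f ≈ 3.697 × 0.6300 ≈ 2.329 mg/L.
Trough 2.3 mg/L vs MEC 1 mg/L: adequate.

2.3 mg/L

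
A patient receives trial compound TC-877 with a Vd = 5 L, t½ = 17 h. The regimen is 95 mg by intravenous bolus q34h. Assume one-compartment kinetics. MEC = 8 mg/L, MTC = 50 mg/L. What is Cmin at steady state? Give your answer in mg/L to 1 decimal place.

The dosing interval is 2 half-lives, so f = 2^(−2) = 0.25.
At steady state, R = 1/(1 − 0.25) = 4/3.
Single-dose peak C₀ = D/Vd = 95/5 = 19 mg/L.
Steady-state peak Cmax,ss = C₀·R = 19 × 4/3 ≈ 25.333 mg/L.
Steady-state trough Cmin,ss = Cmax,ss·f ≈ 25.333 × 0.25 ≈ 6.333 mg/L.
Trough 6.3 mg/L vs MEC 8 mg/L: subtherapeutic.

6.3 mg/L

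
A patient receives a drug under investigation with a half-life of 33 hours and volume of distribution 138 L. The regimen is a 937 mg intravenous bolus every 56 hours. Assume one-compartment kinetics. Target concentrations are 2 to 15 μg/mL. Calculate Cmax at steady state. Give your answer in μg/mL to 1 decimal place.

9.8 μg/mL

Over one 56-h interval, 56/33 ≈ 1.697 half-lives elapse, leaving f ≈ 0.3084 of each dose.
At steady state, accumulation factor R = 1/(1 − e^(−kτ)) ≈ 1.4459.
Each bolus raises the concentration by D/Vd = 937/138 ≈ 6.790 μg/mL.
Steady-state peak Cmax,ss = C₀·R ≈ 6.790 × 1.4459 ≈ 9.818 μg/mL.
Peak 9.8 μg/mL vs MTC 15 μg/mL: below toxic threshold.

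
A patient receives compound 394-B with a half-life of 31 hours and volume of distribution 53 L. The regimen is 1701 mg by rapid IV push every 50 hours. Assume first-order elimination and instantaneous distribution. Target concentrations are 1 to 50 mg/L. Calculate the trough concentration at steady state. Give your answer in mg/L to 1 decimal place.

15.6 mg/L

k = ln2/t½ = ln2/31 ≈ 0.022360 h⁻¹; fraction remaining f = e^(−kτ) = e^(−0.022360×50) ≈ 0.3269.
Each bolus raises the concentration by D/Vd = 1701/53 ≈ 32.094 mg/L.
Steady-state trough Cmin,ss = C₀·f/(1−f) ≈ 32.094 × 0.3269/0.6731 ≈ 15.587 mg/L.
Trough 15.6 mg/L vs MEC 1 mg/L: adequate.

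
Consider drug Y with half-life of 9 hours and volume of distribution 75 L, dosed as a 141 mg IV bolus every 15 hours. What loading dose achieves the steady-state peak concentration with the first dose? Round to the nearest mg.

206 mg

f = (1/2)^(15/9) ≈ 0.314980; accumulation ratio R = 1/(1−f) ≈ 1.45981.
Loading dose to hit Cmax,ss on first dose: D_load = D_maint·R ≈ 141 × 1.45981 ≈ 205.83 mg.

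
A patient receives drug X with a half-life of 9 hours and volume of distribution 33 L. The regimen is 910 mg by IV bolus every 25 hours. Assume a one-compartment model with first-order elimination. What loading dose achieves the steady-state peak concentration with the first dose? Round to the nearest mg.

f = (1/2)^(25/9) ≈ 0.145816; accumulation ratio R = 1/(1−f) ≈ 1.17071.
Loading dose to hit Cmax,ss on first dose: D_load = D_maint·R ≈ 910 × 1.17071 ≈ 1065.35 mg.

1065 mg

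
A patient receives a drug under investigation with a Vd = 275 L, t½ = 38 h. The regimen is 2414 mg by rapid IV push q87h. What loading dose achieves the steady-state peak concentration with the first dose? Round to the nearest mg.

f = (1/2)^(87/38) ≈ 0.204550; accumulation ratio R = 1/(1−f) ≈ 1.25715.
Loading dose to hit Cmax,ss on first dose: D_load = D_maint·R ≈ 2414 × 1.25715 ≈ 3034.76 mg.

3035 mg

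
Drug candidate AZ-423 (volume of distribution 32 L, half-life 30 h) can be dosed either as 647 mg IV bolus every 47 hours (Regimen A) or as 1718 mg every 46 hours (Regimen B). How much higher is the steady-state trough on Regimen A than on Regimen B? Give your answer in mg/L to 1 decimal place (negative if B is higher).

-18.0 mg/L

Regimen A: f = (1/2)^(47/30) ≈ 0.3376; Cmin,ss = (647/32)·f/(1−f) ≈ 10.305 mg/L.
Regimen B: f = (1/2)^(46/30) ≈ 0.3455; Cmin,ss = (1718/32)·f/(1−f) ≈ 28.341 mg/L.
Difference ≈ 10.305 − 28.341 ≈ -18.036 mg/L.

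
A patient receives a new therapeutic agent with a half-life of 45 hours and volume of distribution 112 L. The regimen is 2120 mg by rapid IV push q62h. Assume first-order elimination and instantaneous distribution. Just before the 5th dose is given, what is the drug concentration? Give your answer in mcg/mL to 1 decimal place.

11.6 mcg/mL

f = (1/2)^(τ/t½) = (1/2)^(62/45) ≈ 0.3848.
C₀ = D/Vd = 2120/112 ≈ 18.929 mcg/mL.
Before the 5th dose, 4 doses have been given. Superposition: Cmin = C₀·(f + f² + … + f^4).
≈ 18.929 × (0.3848 + 0.1481 + 0.0570 + 0.0219) ≈ 18.929 × 0.6118 ≈ 11.581 mcg/mL.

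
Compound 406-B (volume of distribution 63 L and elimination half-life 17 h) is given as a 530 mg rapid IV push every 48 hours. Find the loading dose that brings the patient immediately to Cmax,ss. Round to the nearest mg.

f = (1/2)^(48/17) ≈ 0.141264; accumulation ratio R = 1/(1−f) ≈ 1.16450.
Loading dose to hit Cmax,ss on first dose: D_load = D_maint·R ≈ 530 × 1.16450 ≈ 617.19 mg.

617 mg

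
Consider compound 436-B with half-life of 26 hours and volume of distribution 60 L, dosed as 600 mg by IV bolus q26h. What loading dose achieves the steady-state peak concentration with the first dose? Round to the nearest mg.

f = (1/2)^(26/26) ≈ 0.500000; accumulation ratio R = 1/(1−f) ≈ 2.00000.
Loading dose to hit Cmax,ss on first dose: D_load = D_maint·R ≈ 600 × 2.00000 ≈ 1200.00 mg.

1200 mg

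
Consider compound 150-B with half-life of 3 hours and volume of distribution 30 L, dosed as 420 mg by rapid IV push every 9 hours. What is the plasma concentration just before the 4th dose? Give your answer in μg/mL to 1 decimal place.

2.0 μg/mL

f = (1/2)^(τ/t½) = (1/2)^(9/3) ≈ 0.1250.
C₀ = D/Vd = 420/30 ≈ 14.000 μg/mL.
Before the 4th dose, 3 doses have been given. Superposition: Cmin = C₀·(f + f² + … + f^3).
≈ 14.000 × (0.1250 + 0.0156 + 0.0020) ≈ 14.000 × 0.1426 ≈ 1.996 μg/mL.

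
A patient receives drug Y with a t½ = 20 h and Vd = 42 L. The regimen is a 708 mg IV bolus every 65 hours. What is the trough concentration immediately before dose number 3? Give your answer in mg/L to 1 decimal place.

2.0 mg/L

f = (1/2)^(τ/t½) = (1/2)^(65/20) ≈ 0.1051.
C₀ = D/Vd = 708/42 ≈ 16.857 mg/L.
Before the 3rd dose, 2 doses have been given. Superposition: Cmin = C₀·(f + f²).
≈ 16.857 × (0.1051 + 0.0110) ≈ 16.857 × 0.1161 ≈ 1.957 mg/L.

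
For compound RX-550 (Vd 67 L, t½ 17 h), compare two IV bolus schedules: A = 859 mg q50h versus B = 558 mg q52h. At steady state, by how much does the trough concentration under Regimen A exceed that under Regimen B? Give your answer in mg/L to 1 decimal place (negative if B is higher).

0.8 mg/L

Regimen A: f = (1/2)^(50/17) ≈ 0.1302; Cmin,ss = (859/67)·f/(1−f) ≈ 1.919 mg/L.
Regimen B: f = (1/2)^(52/17) ≈ 0.1200; Cmin,ss = (558/67)·f/(1−f) ≈ 1.136 mg/L.
Difference ≈ 1.919 − 1.136 ≈ 0.783 mg/L.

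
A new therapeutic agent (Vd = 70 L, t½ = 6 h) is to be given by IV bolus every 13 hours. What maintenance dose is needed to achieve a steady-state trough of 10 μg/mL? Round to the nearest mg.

τ/t½ = 13/6 ≈ 2.1667, so f = (1/2)^(13/6) ≈ 0.222725.
Cmin,ss = (D/Vd)·f/(1−f), so D = Cmin,ss·Vd·(1−f)/f.
D = 10 × 70 × (1−f)/f ≈ 10 × 70 × 3.48984 ≈ 2442.89 mg.

2443 mg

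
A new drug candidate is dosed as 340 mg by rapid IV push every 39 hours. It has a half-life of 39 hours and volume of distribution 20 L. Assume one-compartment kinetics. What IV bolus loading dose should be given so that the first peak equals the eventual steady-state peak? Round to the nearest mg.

680 mg

f = (1/2)^(39/39) ≈ 0.500000; accumulation ratio R = 1/(1−f) ≈ 2.00000.
Loading dose to hit Cmax,ss on first dose: D_load = D_maint·R ≈ 340 × 2.00000 ≈ 680.00 mg.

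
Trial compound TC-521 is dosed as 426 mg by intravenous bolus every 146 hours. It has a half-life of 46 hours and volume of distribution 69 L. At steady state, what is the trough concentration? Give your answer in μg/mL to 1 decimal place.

0.8 μg/mL

k = ln2/t½ = ln2/46 ≈ 0.015068 h⁻¹; fraction remaining f = e^(−kτ) = e^(−0.015068×146) ≈ 0.1108.
Accumulation ratio R = 1/(1 − f) ≈ 1/0.8892 ≈ 1.1246.
Single-dose peak C₀ = D/Vd = 426/69 ≈ 6.174 μg/mL.
Steady-state peak Cmax,ss = C₀·R ≈ 6.174 × 1.1246 ≈ 6.943 μg/mL.
Steady-state trough Cmin,ss = Cmax,ss·f ≈ 6.943 × 0.1108 ≈ 0.769 μg/mL.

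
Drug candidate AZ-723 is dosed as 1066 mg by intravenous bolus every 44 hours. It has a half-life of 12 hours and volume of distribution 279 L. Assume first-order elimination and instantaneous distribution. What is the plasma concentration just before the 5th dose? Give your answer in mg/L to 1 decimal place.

0.3 mg/L

f = (1/2)^(τ/t½) = (1/2)^(44/12) ≈ 0.0787.
C₀ = D/Vd = 1066/279 ≈ 3.821 mg/L.
Before the 5th dose, 4 doses have been given. Superposition: Cmin = C₀·(f + f² + … + f^4).
≈ 3.821 × (0.0787 + 0.0062 + 0.0005 + 0.0000) ≈ 3.821 × 0.0854 ≈ 0.326 mg/L.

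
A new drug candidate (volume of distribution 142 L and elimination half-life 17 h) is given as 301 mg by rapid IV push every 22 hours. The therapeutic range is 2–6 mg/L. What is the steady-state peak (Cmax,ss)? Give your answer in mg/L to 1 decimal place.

3.6 mg/L

k = ln2/t½ = ln2/17 ≈ 0.040773 h⁻¹; fraction remaining f = e^(−kτ) = e^(−0.040773×22) ≈ 0.4078.
At steady state, accumulation factor R = 1/(1 − e^(−kτ)) ≈ 1.6886.
Single-dose peak C₀ = D/Vd = 301/142 ≈ 2.120 mg/L.
Steady-state peak Cmax,ss = C₀·R ≈ 2.120 × 1.6886 ≈ 3.580 mg/L.
Peak 3.6 mg/L vs MTC 6 mg/L: below toxic threshold.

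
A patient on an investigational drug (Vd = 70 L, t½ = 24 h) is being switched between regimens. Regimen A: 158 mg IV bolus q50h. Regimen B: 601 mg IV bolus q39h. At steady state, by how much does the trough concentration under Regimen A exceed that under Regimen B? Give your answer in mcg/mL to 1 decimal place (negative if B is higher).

Regimen A: f = (1/2)^(50/24) ≈ 0.2360; Cmin,ss = (158/70)·f/(1−f) ≈ 0.697 mcg/mL.
Regimen B: f = (1/2)^(39/24) ≈ 0.3242; Cmin,ss = (601/70)·f/(1−f) ≈ 4.119 mcg/mL.
Difference ≈ 0.697 − 4.119 ≈ -3.422 mcg/mL.

-3.4 mcg/mL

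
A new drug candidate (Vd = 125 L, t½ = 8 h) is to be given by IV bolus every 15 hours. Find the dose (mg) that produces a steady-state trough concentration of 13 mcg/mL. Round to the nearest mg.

τ/t½ = 15/8 ≈ 1.875, so f = (1/2)^(15/8) ≈ 0.272627.
Cmin,ss = (D/Vd)·f/(1−f), so D = Cmin,ss·Vd·(1−f)/f.
D = 13 × 125 × (1−f)/f ≈ 13 × 125 × 2.66802 ≈ 4335.53 mg.

4336 mg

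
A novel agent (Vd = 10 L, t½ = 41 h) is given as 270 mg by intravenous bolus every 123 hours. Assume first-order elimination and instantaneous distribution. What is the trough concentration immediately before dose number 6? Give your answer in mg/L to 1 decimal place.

f = (1/2)^(τ/t½) = (1/2)^(123/41) ≈ 0.1250.
C₀ = D/Vd = 270/10 ≈ 27.000 mg/L.
Before the 6th dose, 5 doses have been given. Superposition: Cmin = C₀·(f + f² + … + f^5).
≈ 27.000 × (0.1250 + 0.0156 + 0.0020 + 0.0002 + 0.0000) ≈ 27.000 × 0.1428 ≈ 3.856 mg/L.

3.9 mg/L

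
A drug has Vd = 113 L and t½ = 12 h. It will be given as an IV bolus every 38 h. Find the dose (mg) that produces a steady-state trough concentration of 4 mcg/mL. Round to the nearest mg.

3607 mg

τ/t½ = 38/12 ≈ 3.1667, so f = (1/2)^(38/12) ≈ 0.111362.
Cmin,ss = (D/Vd)·f/(1−f), so D = Cmin,ss·Vd·(1−f)/f.
D = 4 × 113 × (1−f)/f ≈ 4 × 113 × 7.97972 ≈ 3606.83 mg.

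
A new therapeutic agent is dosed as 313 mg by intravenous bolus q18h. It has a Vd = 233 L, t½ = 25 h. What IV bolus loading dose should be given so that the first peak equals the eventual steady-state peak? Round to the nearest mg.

797 mg

f = (1/2)^(18/25) ≈ 0.607097; accumulation ratio R = 1/(1−f) ≈ 2.54516.
Loading dose to hit Cmax,ss on first dose: D_load = D_maint·R ≈ 313 × 2.54516 ≈ 796.64 mg.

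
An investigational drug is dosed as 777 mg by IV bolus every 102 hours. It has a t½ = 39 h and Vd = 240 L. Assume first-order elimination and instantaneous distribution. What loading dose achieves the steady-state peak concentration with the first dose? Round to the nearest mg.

929 mg

f = (1/2)^(102/39) ≈ 0.163189; accumulation ratio R = 1/(1−f) ≈ 1.19501.
Loading dose to hit Cmax,ss on first dose: D_load = D_maint·R ≈ 777 × 1.19501 ≈ 928.52 mg.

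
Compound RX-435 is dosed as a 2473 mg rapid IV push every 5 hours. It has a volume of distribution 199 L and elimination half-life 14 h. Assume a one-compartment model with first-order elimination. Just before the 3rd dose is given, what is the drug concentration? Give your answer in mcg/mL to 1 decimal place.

17.3 mcg/mL

f = (1/2)^(τ/t½) = (1/2)^(5/14) ≈ 0.7807.
C₀ = D/Vd = 2473/199 ≈ 12.427 mcg/mL.
Before the 3rd dose, 2 doses have been given. Superposition: Cmin = C₀·(f + f²).
≈ 12.427 × (0.7807 + 0.6095) ≈ 12.427 × 1.3902 ≈ 17.276 mcg/mL.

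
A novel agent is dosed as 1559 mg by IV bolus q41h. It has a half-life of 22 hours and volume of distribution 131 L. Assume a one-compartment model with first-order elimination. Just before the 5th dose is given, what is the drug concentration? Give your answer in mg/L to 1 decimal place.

f = (1/2)^(τ/t½) = (1/2)^(41/22) ≈ 0.2748.
C₀ = D/Vd = 1559/131 ≈ 11.901 mg/L.
Before the 5th dose, 4 doses have been given. Superposition: Cmin = C₀·(f + f² + … + f^4).
≈ 11.901 × (0.2748 + 0.0755 + 0.0208 + 0.0057) ≈ 11.901 × 0.3768 ≈ 4.484 mg/L.

4.5 mg/L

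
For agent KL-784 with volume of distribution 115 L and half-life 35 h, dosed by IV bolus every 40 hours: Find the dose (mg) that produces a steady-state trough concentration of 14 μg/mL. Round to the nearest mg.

τ/t½ = 40/35 ≈ 1.1429, so f = (1/2)^(40/35) ≈ 0.452862.
Cmin,ss = (D/Vd)·f/(1−f), so D = Cmin,ss·Vd·(1−f)/f.
D = 14 × 115 × (1−f)/f ≈ 14 × 115 × 1.20818 ≈ 1945.17 mg.

1945 mg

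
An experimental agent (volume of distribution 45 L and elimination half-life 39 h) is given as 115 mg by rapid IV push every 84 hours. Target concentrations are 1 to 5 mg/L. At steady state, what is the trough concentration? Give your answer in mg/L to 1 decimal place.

0.7 mg/L

Over one 84-h interval, 84/39 ≈ 2.1538 half-lives elapse, leaving f ≈ 0.2247 of each dose.
Single-dose peak C₀ = D/Vd = 115/45 ≈ 2.556 mg/L.
Steady-state trough Cmin,ss = C₀·f/(1−f) ≈ 2.556 × 0.2247/0.7753 ≈ 0.741 mg/L.
Trough 0.7 mg/L vs MEC 1 mg/L: subtherapeutic.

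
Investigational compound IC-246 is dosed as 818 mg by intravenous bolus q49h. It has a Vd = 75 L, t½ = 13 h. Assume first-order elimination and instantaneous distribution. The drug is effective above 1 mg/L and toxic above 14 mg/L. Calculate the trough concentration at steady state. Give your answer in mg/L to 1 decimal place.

0.9 mg/L

τ/t½ = 49/13 ≈ 3.7692, so fraction remaining f = (1/2)^(49/13) ≈ 0.0733.
Accumulation ratio R = 1/(1 − f) ≈ 1/0.9267 ≈ 1.0791.
Each bolus raises the concentration by D/Vd = 818/75 ≈ 10.907 mg/L.
Cmax,ss = C₀/(1 − f) ≈ 10.907/0.9267 ≈ 11.770 mg/L.
One interval later, Cmin,ss = Cmax,ss·e^(−kτ) ≈ 11.770 × 0.0733 ≈ 0.863 mg/L.
Trough 0.9 mg/L vs MEC 1 mg/L: subtherapeutic.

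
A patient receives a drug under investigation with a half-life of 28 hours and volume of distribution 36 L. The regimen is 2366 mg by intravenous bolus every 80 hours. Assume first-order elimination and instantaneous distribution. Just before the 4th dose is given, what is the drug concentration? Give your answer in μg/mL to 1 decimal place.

10.5 μg/mL

f = (1/2)^(τ/t½) = (1/2)^(80/28) ≈ 0.1380.
C₀ = D/Vd = 2366/36 ≈ 65.722 μg/mL.
Before the 4th dose, 3 doses have been given. Superposition: Cmin = C₀·(f + f² + … + f^3).
≈ 65.722 × (0.1380 + 0.0190 + 0.0026) ≈ 65.722 × 0.1596 ≈ 10.489 μg/mL.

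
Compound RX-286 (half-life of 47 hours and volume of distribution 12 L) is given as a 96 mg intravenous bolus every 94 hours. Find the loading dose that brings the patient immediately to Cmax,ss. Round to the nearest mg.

f = (1/2)^(94/47) ≈ 0.250000; accumulation ratio R = 1/(1−f) ≈ 1.33333.
Loading dose to hit Cmax,ss on first dose: D_load = D_maint·R ≈ 96 × 1.33333 ≈ 128.00 mg.

128 mg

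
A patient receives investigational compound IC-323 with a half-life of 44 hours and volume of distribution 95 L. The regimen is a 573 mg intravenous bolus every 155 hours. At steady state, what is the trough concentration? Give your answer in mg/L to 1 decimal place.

0.6 mg/L

k = ln2/t½ = ln2/44 ≈ 0.015753 h⁻¹; fraction remaining f = e^(−kτ) = e^(−0.015753×155) ≈ 0.0870.
Accumulation ratio R = 1/(1 − f) ≈ 1/0.9130 ≈ 1.0953.
Each bolus raises the concentration by D/Vd = 573/95 ≈ 6.032 mg/L.
Cmax,ss = C₀/(1 − f) ≈ 6.032/0.9130 ≈ 6.607 mg/L.
Steady-state trough Cmin,ss = Cmax,ss·f ≈ 6.607 × 0.0870 ≈ 0.575 mg/L.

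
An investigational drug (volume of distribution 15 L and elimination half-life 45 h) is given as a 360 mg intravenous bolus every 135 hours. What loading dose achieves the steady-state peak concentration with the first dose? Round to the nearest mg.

f = (1/2)^(135/45) ≈ 0.125000; accumulation ratio R = 1/(1−f) ≈ 1.14286.
Loading dose to hit Cmax,ss on first dose: D_load = D_maint·R ≈ 360 × 1.14286 ≈ 411.43 mg.

411 mg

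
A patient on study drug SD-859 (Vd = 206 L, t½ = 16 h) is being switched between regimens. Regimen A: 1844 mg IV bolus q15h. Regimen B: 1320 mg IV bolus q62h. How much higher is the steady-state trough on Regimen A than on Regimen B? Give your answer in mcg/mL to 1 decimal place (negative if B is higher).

9.3 mcg/mL

Regimen A: f = (1/2)^(15/16) ≈ 0.5221; Cmin,ss = (1844/206)·f/(1−f) ≈ 9.779 mcg/mL.
Regimen B: f = (1/2)^(62/16) ≈ 0.0682; Cmin,ss = (1320/206)·f/(1−f) ≈ 0.469 mcg/mL.
Difference ≈ 9.779 − 0.469 ≈ 9.310 mcg/mL.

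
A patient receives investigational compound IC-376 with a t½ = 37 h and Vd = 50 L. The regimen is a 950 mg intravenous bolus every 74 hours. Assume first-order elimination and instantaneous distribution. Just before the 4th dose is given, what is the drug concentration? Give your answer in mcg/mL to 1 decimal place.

6.2 mcg/mL

f = (1/2)^(τ/t½) = (1/2)^(74/37) ≈ 0.2500.
C₀ = D/Vd = 950/50 ≈ 19.000 mcg/mL.
Before the 4th dose, 3 doses have been given. Superposition: Cmin = C₀·(f + f² + … + f^3).
≈ 19.000 × (0.2500 + 0.0625 + 0.0156) ≈ 19.000 × 0.3281 ≈ 6.234 mcg/mL.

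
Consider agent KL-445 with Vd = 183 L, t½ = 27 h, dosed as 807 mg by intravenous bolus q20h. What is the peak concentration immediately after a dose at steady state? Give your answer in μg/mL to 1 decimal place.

τ/t½ = 20/27 ≈ 0.74074, so fraction remaining f = (1/2)^(20/27) ≈ 0.5984.
At steady state, accumulation factor R = 1/(1 − e^(−kτ)) ≈ 2.4900.
Each bolus raises the concentration by D/Vd = 807/183 ≈ 4.410 μg/mL.
Steady-state peak Cmax,ss = C₀·R ≈ 4.410 × 2.4900 ≈ 10.981 μg/mL.

11.0 μg/mL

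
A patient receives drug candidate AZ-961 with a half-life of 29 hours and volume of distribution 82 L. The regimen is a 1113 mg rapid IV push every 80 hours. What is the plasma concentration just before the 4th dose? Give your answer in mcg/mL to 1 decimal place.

f = (1/2)^(τ/t½) = (1/2)^(80/29) ≈ 0.1478.
C₀ = D/Vd = 1113/82 ≈ 13.573 mcg/mL.
Before the 4th dose, 3 doses have been given. Superposition: Cmin = C₀·(f + f² + … + f^3).
≈ 13.573 × (0.1478 + 0.0218 + 0.0032) ≈ 13.573 × 0.1728 ≈ 2.345 mcg/mL.

2.3 mcg/mL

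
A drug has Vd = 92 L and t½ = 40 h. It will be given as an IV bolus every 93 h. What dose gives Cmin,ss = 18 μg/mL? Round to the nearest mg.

τ/t½ = 93/40 ≈ 2.325, so f = (1/2)^(93/40) ≈ 0.199575.
Cmin,ss = (D/Vd)·f/(1−f), so D = Cmin,ss·Vd·(1−f)/f.
D = 18 × 92 × (1−f)/f ≈ 18 × 92 × 4.01065 ≈ 6641.64 mg.

6642 mg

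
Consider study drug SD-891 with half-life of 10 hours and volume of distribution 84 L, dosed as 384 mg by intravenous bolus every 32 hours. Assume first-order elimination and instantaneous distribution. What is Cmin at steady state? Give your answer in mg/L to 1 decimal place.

Over one 32-h interval, 32/10 ≈ 3.2 half-lives elapse, leaving f ≈ 0.1088 of each dose.
Each bolus raises the concentration by D/Vd = 384/84 ≈ 4.571 mg/L.
Steady-state trough Cmin,ss = C₀·f/(1−f) ≈ 4.571 × 0.1088/0.8912 ≈ 0.558 mg/L.

0.6 mg/L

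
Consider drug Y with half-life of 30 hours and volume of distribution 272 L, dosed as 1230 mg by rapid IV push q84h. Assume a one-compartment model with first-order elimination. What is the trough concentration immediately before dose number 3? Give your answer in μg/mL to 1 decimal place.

0.7 μg/mL

f = (1/2)^(τ/t½) = (1/2)^(84/30) ≈ 0.1436.
C₀ = D/Vd = 1230/272 ≈ 4.522 μg/mL.
Before the 3rd dose, 2 doses have been given. Superposition: Cmin = C₀·(f + f²).
≈ 4.522 × (0.1436 + 0.0206) ≈ 4.522 × 0.1642 ≈ 0.743 μg/mL.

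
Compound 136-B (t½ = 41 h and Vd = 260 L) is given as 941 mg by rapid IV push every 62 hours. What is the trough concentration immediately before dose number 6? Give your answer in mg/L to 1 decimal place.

f = (1/2)^(τ/t½) = (1/2)^(62/41) ≈ 0.3506.
C₀ = D/Vd = 941/260 ≈ 3.619 mg/L.
Before the 6th dose, 5 doses have been given. Superposition: Cmin = C₀·(f + f² + … + f^5).
≈ 3.619 × (0.3506 + 0.1229 + 0.0431 + 0.0151 + 0.0053) ≈ 3.619 × 0.5370 ≈ 1.943 mg/L.

1.9 mg/L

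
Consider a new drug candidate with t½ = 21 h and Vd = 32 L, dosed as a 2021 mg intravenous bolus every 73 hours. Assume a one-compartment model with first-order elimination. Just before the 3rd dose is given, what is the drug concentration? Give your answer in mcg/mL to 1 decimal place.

6.2 mcg/mL

f = (1/2)^(τ/t½) = (1/2)^(73/21) ≈ 0.0899.
C₀ = D/Vd = 2021/32 ≈ 63.156 mcg/mL.
Before the 3rd dose, 2 doses have been given. Superposition: Cmin = C₀·(f + f²).
≈ 63.156 × (0.0899 + 0.0081) ≈ 63.156 × 0.0980 ≈ 6.189 mcg/mL.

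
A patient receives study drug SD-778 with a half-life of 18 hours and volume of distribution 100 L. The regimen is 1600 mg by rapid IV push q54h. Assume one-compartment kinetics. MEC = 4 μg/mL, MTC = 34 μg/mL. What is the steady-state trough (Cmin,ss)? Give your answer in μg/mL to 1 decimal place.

2.3 μg/mL

The dosing interval is 3 half-lives, so f = 2^(−3) = 0.125.
Accumulation ratio R = 1/(1 − f) = 1/0.875 = 8/7.
Single-dose peak C₀ = D/Vd = 1600/100 = 16 μg/mL.
Steady-state peak Cmax,ss = C₀·R = 16 × 8/7 ≈ 18.286 μg/mL.
Steady-state trough Cmin,ss = Cmax,ss·f ≈ 18.286 × 0.125 ≈ 2.286 μg/mL.
Trough 2.3 μg/mL vs MEC 4 μg/mL: subtherapeutic.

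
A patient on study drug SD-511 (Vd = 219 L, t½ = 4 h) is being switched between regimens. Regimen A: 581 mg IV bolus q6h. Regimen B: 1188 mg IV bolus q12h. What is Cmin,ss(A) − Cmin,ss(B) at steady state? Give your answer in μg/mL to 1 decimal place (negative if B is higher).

Regimen A: f = (1/2)^(6/4) ≈ 0.3536; Cmin,ss = (581/219)·f/(1−f) ≈ 1.451 μg/mL.
Regimen B: f = (1/2)^(12/4) ≈ 0.1250; Cmin,ss = (1188/219)·f/(1−f) ≈ 0.775 μg/mL.
Difference ≈ 1.451 − 0.775 ≈ 0.676 μg/mL.

0.7 μg/mL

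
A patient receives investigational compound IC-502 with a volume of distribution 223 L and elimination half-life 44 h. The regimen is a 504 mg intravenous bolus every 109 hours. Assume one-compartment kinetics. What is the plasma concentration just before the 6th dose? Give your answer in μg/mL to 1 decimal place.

0.5 μg/mL

f = (1/2)^(τ/t½) = (1/2)^(109/44) ≈ 0.1796.
C₀ = D/Vd = 504/223 ≈ 2.260 μg/mL.
Before the 6th dose, 5 doses have been given. Superposition: Cmin = C₀·(f + f² + … + f^5).
≈ 2.260 × (0.1796 + 0.0323 + 0.0058 + 0.0010 + 0.0002) ≈ 2.260 × 0.2189 ≈ 0.495 μg/mL.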